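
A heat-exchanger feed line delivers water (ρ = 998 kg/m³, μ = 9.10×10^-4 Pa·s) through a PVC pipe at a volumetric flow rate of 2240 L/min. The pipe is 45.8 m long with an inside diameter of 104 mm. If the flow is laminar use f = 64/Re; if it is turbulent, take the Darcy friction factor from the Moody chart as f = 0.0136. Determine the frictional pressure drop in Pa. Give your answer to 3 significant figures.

Q = 2240 L/min = 2240/60000 = 0.03733 m³/s.
Cross-sectional area A = πD²/4 = π(0.104)²/4 = 0.008495 m²; mean velocity V = Q/A = 0.03733/0.008495 = 4.395 m/s.
Reynolds number Re = ρVD/μ = 998 · 4.395 · 0.104 / 0.00091 = 5.013e+05.
Re > 4000 → turbulent; use the Moody-chart value f = 0.0136.
Darcy-Weisbach: ΔP = f(L/D)(ρV²/2) = 0.0136·(45.8/0.104)·(998·4.395²/2) = 0.0136·440.4·9638 = 5.772e+04 Pa.

ΔP ≈ 57700 Pa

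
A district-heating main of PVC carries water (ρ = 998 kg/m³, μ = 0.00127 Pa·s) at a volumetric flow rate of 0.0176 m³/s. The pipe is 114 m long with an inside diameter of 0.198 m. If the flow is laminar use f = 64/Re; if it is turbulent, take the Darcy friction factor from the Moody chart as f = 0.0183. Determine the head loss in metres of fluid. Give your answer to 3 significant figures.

h_f ≈ 0.175 m

Cross-sectional area A = πD²/4 = π(0.198)²/4 = 0.03079 m²; mean velocity V = Q/A = 0.0176/0.03079 = 0.5716 m/s.
Reynolds number Re = ρVD/μ = 998 · 0.5716 · 0.198 / 0.00127 = 8.894e+04.
Re > 4000 → turbulent; use the Moody-chart value f = 0.0183.
Darcy-Weisbach: ΔP = f(L/D)(ρV²/2) = 0.0183·(114/0.198)·(998·0.5716²/2) = 0.0183·575.8·163 = 1718 Pa.
Head loss h_f = ΔP/(ρg) = 1718/(998·9.81) = 0.175 m.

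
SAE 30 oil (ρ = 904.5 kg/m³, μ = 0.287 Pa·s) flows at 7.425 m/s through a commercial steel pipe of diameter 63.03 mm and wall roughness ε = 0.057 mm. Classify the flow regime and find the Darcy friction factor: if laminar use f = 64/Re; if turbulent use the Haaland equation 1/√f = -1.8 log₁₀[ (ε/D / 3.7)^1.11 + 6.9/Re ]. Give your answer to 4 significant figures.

Re = ρVD/μ = 904.5·7.425·0.06303/0.287 = 1475.
Re < 2300 → laminar, so f = 64/Re = 0.04339 (roughness is irrelevant in laminar flow).

f ≈ 0.04339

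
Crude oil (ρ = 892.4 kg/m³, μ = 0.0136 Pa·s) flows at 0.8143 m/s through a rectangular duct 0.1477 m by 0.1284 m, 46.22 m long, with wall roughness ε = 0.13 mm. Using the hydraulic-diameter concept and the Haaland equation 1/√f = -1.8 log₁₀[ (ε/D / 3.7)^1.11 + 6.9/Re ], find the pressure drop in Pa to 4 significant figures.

Hydraulic diameter D_h = 4A/P = 4·(0.1477·0.1284)/(2·(0.1477+0.1284)) = 0.07586/0.5522 = 0.1374 m.
Re = ρVD_h/μ = 892.4·0.8143·0.1374/0.0136 = 7340.
ε/D_h = 0.00013/0.1374 = 0.000946; Haaland gives 1/√f = -1.8 log₁₀[0.000103+0.00094] = 5.367, so f = 0.03472.
ΔP = f(L/D_h)(ρV²/2) = 0.03472·46.22/0.1374·295.9 = 3456 Pa.

ΔP ≈ 3456 Pa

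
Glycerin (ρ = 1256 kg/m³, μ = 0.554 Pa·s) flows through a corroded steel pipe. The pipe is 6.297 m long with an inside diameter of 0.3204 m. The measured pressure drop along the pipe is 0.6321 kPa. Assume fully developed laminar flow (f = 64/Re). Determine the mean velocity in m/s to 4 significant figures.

For laminar flow, f = 64/Re with Re = ρVD/μ, so Darcy-Weisbach reduces to ΔP = 32μLV/D². Solving for V: V = ΔP·D²/(32μL) = 632.1·(0.3204)²/(32·0.554·6.297) = 0.5813 m/s.
Check: Re = ρVD/μ = 1256·0.5813·0.3204/0.554 = 422.2 < 2300, so the laminar assumption holds.

V ≈ 0.5813 m/s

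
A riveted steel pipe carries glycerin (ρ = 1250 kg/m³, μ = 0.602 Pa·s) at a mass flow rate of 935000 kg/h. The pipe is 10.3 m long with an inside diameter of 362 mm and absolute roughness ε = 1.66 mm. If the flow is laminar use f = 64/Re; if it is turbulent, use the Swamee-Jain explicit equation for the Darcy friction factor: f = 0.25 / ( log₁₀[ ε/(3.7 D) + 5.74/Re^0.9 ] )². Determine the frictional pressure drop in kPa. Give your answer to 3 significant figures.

ΔP ≈ 3.06 kPa

ṁ = 935000 kg/h = 935000/3600 = 259.7 kg/s.
A = πD²/4 = π(0.362)²/4 = 0.1029 m²; mean velocity V = ṁ/(ρA) = 259.7/(1250 · 0.1029) = 2.019 m/s.
Reynolds number Re = ρVD/μ = 1250 · 2.019 · 0.362 / 0.602 = 1517.
Re < 2300 → laminar flow, so f = 64/Re = 64/1517 = 0.04218 (the turbulent correlation is not needed).
Darcy-Weisbach: ΔP = f(L/D)(ρV²/2) = 0.04218·(10.3/0.362)·(1250·2.019²/2) = 0.04218·28.45·2547 = 3057 Pa.
ΔP = 3057 Pa = 3.06 kPa.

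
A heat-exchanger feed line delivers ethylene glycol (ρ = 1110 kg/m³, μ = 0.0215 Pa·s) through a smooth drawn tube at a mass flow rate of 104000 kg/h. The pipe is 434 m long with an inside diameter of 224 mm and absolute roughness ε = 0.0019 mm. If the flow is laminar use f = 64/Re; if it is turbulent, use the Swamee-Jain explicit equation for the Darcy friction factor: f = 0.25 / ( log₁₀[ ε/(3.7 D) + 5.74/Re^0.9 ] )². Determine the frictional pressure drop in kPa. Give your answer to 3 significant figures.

ΔP ≈ 15.7 kPa

ṁ = 104000 kg/h = 104000/3600 = 28.89 kg/s.
A = πD²/4 = π(0.224)²/4 = 0.03941 m²; mean velocity V = ṁ/(ρA) = 28.89/(1110 · 0.03941) = 0.6604 m/s.
Reynolds number Re = ρVD/μ = 1110 · 0.6604 · 0.224 / 0.0215 = 7638.
Re > 4000 → turbulent. Relative roughness ε/D = 1.9e-06/0.224 = 8.48e-06. Swamee-Jain: f = 0.25/(log₁₀[8.48e-06/3.7 + 5.74/7638^0.9])² = 0.25/(log₁₀[2.29e-06 + 0.00184])² = 0.25/(-2.735)² = 0.03342.
Darcy-Weisbach: ΔP = f(L/D)(ρV²/2) = 0.03342·(434/0.224)·(1110·0.6604²/2) = 0.03342·1938·242.1 = 1.567e+04 Pa.
ΔP = 1.567e+04 Pa = 15.7 kPa.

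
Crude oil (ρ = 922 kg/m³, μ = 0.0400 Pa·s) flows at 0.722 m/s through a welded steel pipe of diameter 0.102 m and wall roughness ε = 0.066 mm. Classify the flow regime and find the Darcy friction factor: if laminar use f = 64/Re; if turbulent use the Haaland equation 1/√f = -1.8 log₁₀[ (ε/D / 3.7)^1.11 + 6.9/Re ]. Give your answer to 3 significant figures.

f ≈ 0.0377

Re = ρVD/μ = 922·0.722·0.102/0.04 = 1697.
Re < 2300 → laminar, so f = 64/Re = 0.0377 (roughness is irrelevant in laminar flow).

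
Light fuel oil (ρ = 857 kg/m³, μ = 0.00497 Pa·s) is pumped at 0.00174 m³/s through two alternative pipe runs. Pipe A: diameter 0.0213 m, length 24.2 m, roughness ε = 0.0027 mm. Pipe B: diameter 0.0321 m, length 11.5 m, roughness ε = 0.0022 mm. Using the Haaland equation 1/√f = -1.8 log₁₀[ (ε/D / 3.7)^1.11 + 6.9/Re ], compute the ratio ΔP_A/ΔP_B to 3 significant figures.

ΔP_A/ΔP_B ≈ 14.8

Pipe A: V = Q/A = 0.00174/0.0003563 = 4.883 m/s; Re = 1.794e+04; ε/D = 0.000127; Haaland → f = 0.02666; ΔP_A = f(L/D)(ρV²/2) = 3.095e+05 Pa.
Pipe B: V = Q/A = 0.00174/0.0008093 = 2.15 m/s; Re = 1.19e+04; ε/D = 6.85e-05; Haaland → f = 0.02954; ΔP_B = f(L/D)(ρV²/2) = 2.096e+04 Pa.
ΔP_A/ΔP_B = 3.095e+05/2.096e+04 = 14.8.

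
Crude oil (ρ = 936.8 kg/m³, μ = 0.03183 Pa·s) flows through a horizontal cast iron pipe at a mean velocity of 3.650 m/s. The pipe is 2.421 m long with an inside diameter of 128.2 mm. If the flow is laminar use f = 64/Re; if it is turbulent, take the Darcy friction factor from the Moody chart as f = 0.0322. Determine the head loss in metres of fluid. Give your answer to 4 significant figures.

Reynolds number Re = ρVD/μ = 936.8 · 3.65 · 0.1282 / 0.0318 = 1.377e+04.
Re > 4000 → turbulent; use the Moody-chart value f = 0.0322.
Darcy-Weisbach: ΔP = f(L/D)(ρV²/2) = 0.0322·(2.421/0.1282)·(936.8·3.65²/2) = 0.0322·18.88·6240 = 3795 Pa.
Head loss h_f = ΔP/(ρg) = 3795/(936.8·9.81) = 0.4129 m.

h_f ≈ 0.4129 m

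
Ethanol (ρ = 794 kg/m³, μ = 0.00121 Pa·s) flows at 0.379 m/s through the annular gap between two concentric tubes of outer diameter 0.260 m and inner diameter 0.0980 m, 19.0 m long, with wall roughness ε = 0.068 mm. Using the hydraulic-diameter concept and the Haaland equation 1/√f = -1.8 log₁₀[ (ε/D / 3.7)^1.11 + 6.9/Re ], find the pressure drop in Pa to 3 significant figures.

Hydraulic diameter D_h = 4A/P = D_o - D_i = 0.26 - 0.098 = 0.162 m.
Re = ρVD_h/μ = 794·0.379·0.162/0.00121 = 4.029e+04.
ε/D_h = 6.8e-05/0.162 = 0.00042; Haaland gives 1/√f = -1.8 log₁₀[4.18e-05+0.000171] = 6.609, so f = 0.0229.
ΔP = f(L/D_h)(ρV²/2) = 0.0229·19/0.162·57.03 = 153.1 Pa.

ΔP ≈ 153 Pa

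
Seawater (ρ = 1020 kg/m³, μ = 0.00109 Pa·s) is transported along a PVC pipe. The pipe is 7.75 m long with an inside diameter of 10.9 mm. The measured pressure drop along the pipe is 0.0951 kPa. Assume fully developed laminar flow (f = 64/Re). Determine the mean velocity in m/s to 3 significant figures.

V ≈ 0.0418 m/s

For laminar flow, f = 64/Re with Re = ρVD/μ, so Darcy-Weisbach reduces to ΔP = 32μLV/D². Solving for V: V = ΔP·D²/(32μL) = 95.1·(0.0109)²/(32·0.00109·7.75) = 0.0418 m/s.
Check: Re = ρVD/μ = 1020·0.0418·0.0109/0.00109 = 426.3 < 2300, so the laminar assumption holds.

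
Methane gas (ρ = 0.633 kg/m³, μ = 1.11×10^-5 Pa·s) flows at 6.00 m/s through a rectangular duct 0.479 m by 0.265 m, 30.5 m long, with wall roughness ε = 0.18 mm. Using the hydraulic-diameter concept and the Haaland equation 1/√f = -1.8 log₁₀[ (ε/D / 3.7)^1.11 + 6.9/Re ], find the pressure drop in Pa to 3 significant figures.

ΔP ≈ 20.2 Pa

Hydraulic diameter D_h = 4A/P = 4·(0.479·0.265)/(2·(0.479+0.265)) = 0.5077/1.488 = 0.3412 m.
Re = ρVD_h/μ = 0.633·6·0.3412/1.11e-05 = 1.168e+05.
ε/D_h = 0.00018/0.3412 = 0.000528; Haaland gives 1/√f = -1.8 log₁₀[5.38e-05+5.91e-05] = 7.105, so f = 0.01981.
ΔP = f(L/D_h)(ρV²/2) = 0.01981·30.5/0.3412·11.39 = 20.17 Pa.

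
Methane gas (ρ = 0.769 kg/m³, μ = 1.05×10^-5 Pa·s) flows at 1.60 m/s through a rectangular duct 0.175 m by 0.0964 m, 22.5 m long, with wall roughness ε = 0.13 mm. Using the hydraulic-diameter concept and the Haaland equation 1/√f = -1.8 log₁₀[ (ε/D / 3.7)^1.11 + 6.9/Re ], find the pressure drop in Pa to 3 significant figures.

ΔP ≈ 5.27 Pa

Hydraulic diameter D_h = 4A/P = 4·(0.175·0.0964)/(2·(0.175+0.0964)) = 0.06748/0.5428 = 0.1243 m.
Re = ρVD_h/μ = 0.769·1.6·0.1243/1.05e-05 = 1.457e+04.
ε/D_h = 0.00013/0.1243 = 0.00105; Haaland gives 1/√f = -1.8 log₁₀[0.000115+0.000474] = 5.814, so f = 0.02958.
ΔP = f(L/D_h)(ρV²/2) = 0.02958·22.5/0.1243·0.9843 = 5.27 Pa.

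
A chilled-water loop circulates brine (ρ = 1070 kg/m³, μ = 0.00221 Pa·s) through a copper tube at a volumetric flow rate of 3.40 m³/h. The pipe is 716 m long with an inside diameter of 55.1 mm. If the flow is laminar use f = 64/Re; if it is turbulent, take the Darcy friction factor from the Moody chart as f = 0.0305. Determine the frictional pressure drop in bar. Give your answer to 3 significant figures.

Q = 3.40 m³/h = 3.40/3600 = 0.0009444 m³/s.
Cross-sectional area A = πD²/4 = π(0.0551)²/4 = 0.002384 m²; mean velocity V = Q/A = 0.0009444/0.002384 = 0.3961 m/s.
Reynolds number Re = ρVD/μ = 1070 · 0.3961 · 0.0551 / 0.00221 = 1.057e+04.
Re > 4000 → turbulent; use the Moody-chart value f = 0.0305.
Darcy-Weisbach: ΔP = f(L/D)(ρV²/2) = 0.0305·(716/0.0551)·(1070·0.3961²/2) = 0.0305·1.299e+04·83.93 = 3.326e+04 Pa.
ΔP = 3.326e+04 Pa = 0.333 bar.

ΔP ≈ 0.333 bar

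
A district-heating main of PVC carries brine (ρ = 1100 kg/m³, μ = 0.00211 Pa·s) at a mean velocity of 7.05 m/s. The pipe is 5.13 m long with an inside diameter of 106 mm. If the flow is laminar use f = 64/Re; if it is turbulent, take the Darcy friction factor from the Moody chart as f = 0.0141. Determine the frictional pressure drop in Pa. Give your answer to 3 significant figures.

ΔP ≈ 18700 Pa

Reynolds number Re = ρVD/μ = 1100 · 7.05 · 0.106 / 0.00211 = 3.896e+05.
Re > 4000 → turbulent; use the Moody-chart value f = 0.0141.
Darcy-Weisbach: ΔP = f(L/D)(ρV²/2) = 0.0141·(5.13/0.106)·(1100·7.05²/2) = 0.0141·48.4·2.734e+04 = 1.865e+04 Pa.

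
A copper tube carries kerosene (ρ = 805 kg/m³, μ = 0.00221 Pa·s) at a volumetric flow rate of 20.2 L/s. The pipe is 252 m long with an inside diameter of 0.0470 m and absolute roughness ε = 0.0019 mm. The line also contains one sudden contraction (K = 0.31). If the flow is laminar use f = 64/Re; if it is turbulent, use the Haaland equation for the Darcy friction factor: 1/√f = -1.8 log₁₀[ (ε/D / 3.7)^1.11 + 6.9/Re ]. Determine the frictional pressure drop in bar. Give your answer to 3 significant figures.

Q = 20.2 L/s = 20.2/1000 = 0.0202 m³/s.
Cross-sectional area A = πD²/4 = π(0.047)²/4 = 0.001735 m²; mean velocity V = Q/A = 0.0202/0.001735 = 11.64 m/s.
Reynolds number Re = ρVD/μ = 805 · 11.64 · 0.047 / 0.00221 = 1.993e+05.
Re > 4000 → turbulent. Relative roughness ε/D = 1.9e-06/0.047 = 4.04e-05. Haaland: 1/√f = -1.8 log₁₀[(4.04e-05/3.7)^1.11 + 6.9/1.993e+05] = -1.8 log₁₀[3.11e-06 + 3.46e-05] = 7.962, so f = 0.01577.
Total minor-loss coefficient ΣK = 1·0.31 = 0.31.
ΔP = [f·L/D + ΣK]·(ρV²/2) = [0.01577·252/0.047 + 0.31]·(805·11.64²/2) = [84.58 + 0.31]·5.456e+04 = 4.632e+06 Pa.
ΔP = 4.632e+06 Pa = 46.3 bar.

ΔP ≈ 46.3 bar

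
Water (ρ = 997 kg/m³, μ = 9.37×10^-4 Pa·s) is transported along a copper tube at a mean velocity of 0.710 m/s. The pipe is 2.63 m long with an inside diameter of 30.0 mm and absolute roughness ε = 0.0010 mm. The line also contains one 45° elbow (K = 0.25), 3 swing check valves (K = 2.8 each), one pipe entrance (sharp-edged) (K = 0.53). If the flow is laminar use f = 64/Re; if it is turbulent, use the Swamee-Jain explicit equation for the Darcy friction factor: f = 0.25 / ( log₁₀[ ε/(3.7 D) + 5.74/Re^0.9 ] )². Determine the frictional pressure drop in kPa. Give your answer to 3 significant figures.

ΔP ≈ 2.86 kPa

Reynolds number Re = ρVD/μ = 997 · 0.71 · 0.03 / 0.000937 = 2.266e+04.
Re > 4000 → turbulent. Relative roughness ε/D = 1e-06/0.03 = 3.33e-05. Swamee-Jain: f = 0.25/(log₁₀[3.33e-05/3.7 + 5.74/2.266e+04^0.9])² = 0.25/(log₁₀[9.01e-06 + 0.00069])² = 0.25/(-3.155)² = 0.02511.
Total minor-loss coefficient ΣK = 1·0.25 + 3·2.8 + 1·0.53 = 9.18.
ΔP = [f·L/D + ΣK]·(ρV²/2) = [0.02511·2.63/0.03 + 9.18]·(997·0.71²/2) = [2.201 + 9.18]·251.3 = 2860 Pa.
ΔP = 2860 Pa = 2.86 kPa.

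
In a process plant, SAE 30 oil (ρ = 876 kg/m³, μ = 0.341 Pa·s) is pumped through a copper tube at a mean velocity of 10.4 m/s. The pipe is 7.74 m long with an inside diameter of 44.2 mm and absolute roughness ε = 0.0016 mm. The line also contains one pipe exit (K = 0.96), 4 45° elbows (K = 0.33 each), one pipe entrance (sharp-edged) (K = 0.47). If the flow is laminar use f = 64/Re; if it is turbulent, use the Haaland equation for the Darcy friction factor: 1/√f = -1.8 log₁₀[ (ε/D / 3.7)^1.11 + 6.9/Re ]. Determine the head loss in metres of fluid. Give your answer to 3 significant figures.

h_f ≈ 67.5 m

Reynolds number Re = ρVD/μ = 876 · 10.4 · 0.0442 / 0.341 = 1181.
Re < 2300 → laminar flow, so f = 64/Re = 64/1181 = 0.0542 (the turbulent correlation is not needed).
Total minor-loss coefficient ΣK = 1·0.96 + 4·0.33 + 1·0.47 = 2.75.
ΔP = [f·L/D + ΣK]·(ρV²/2) = [0.0542·7.74/0.0442 + 2.75]·(876·10.4²/2) = [9.491 + 2.75]·4.737e+04 = 5.799e+05 Pa.
Head loss h_f = ΔP/(ρg) = 5.799e+05/(876·9.81) = 67.5 m.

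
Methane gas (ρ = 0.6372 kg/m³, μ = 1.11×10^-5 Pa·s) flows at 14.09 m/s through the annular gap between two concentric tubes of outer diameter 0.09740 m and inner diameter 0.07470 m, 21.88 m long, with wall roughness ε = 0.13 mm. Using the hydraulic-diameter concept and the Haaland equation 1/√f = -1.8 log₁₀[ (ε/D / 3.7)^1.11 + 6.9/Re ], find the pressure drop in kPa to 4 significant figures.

Hydraulic diameter D_h = 4A/P = D_o - D_i = 0.0974 - 0.0747 = 0.0227 m.
Re = ρVD_h/μ = 0.6372·14.09·0.0227/1.11e-05 = 1.836e+04.
ε/D_h = 0.00013/0.0227 = 0.00573; Haaland gives 1/√f = -1.8 log₁₀[0.00076+0.000376] = 5.301, so f = 0.03559.
ΔP = f(L/D_h)(ρV²/2) = 0.03559·21.88/0.0227·63.25 = 2170 Pa.
ΔP = 2.170 kPa.

ΔP ≈ 2.170 kPa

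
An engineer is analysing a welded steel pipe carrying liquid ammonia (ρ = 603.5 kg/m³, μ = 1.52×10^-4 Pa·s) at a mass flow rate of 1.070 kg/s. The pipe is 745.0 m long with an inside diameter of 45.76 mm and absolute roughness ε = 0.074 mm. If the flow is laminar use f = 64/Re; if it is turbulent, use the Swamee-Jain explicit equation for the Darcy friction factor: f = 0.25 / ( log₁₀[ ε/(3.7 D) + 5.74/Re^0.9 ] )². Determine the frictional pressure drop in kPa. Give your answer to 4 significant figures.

ΔP ≈ 133.4 kPa

A = πD²/4 = π(0.04576)²/4 = 0.001645 m²; mean velocity V = ṁ/(ρA) = 1.07/(603.5 · 0.001645) = 1.078 m/s.
Reynolds number Re = ρVD/μ = 603.5 · 1.078 · 0.04576 / 0.000152 = 1.959e+05.
Re > 4000 → turbulent. Relative roughness ε/D = 7.4e-05/0.04576 = 0.00162. Swamee-Jain: f = 0.25/(log₁₀[0.00162/3.7 + 5.74/1.959e+05^0.9])² = 0.25/(log₁₀[0.000437 + 9.91e-05])² = 0.25/(-3.271)² = 0.02337.
Darcy-Weisbach: ΔP = f(L/D)(ρV²/2) = 0.02337·(745/0.04576)·(603.5·1.078²/2) = 0.02337·1.628e+04·350.7 = 1.334e+05 Pa.
ΔP = 1.334e+05 Pa = 133.4 kPa.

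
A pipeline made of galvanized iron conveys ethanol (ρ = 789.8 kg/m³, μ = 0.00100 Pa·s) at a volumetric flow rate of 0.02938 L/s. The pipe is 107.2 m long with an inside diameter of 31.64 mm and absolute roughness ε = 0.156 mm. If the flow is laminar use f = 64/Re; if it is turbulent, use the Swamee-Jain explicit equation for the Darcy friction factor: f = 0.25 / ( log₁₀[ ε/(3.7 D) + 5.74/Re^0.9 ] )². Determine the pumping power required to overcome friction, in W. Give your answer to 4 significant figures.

Q = 0.02938 L/s = 0.02938/1000 = 2.938e-05 m³/s.
Cross-sectional area A = πD²/4 = π(0.03164)²/4 = 0.0007863 m²; mean velocity V = Q/A = 2.938e-05/0.0007863 = 0.03737 m/s.
Reynolds number Re = ρVD/μ = 789.8 · 0.03737 · 0.03164 / 0.001 = 933.8.
Re < 2300 → laminar flow, so f = 64/Re = 64/933.8 = 0.06854 (the turbulent correlation is not needed).
Darcy-Weisbach: ΔP = f(L/D)(ρV²/2) = 0.06854·(107.2/0.03164)·(789.8·0.03737²/2) = 0.06854·3388·0.5514 = 128 Pa.
Pumping power P = QΔP = 2.938e-05·128 = 0.0037619 W = 0.003762 W.

P ≈ 0.003762 W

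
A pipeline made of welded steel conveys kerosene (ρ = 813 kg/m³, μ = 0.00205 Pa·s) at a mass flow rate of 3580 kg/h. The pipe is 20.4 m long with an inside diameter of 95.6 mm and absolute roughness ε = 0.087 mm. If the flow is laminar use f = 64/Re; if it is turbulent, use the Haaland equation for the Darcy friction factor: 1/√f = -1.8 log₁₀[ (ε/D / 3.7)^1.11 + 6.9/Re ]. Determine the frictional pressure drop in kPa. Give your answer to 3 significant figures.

ṁ = 3580 kg/h = 3580/3600 = 0.9944 kg/s.
A = πD²/4 = π(0.0956)²/4 = 0.007178 m²; mean velocity V = ṁ/(ρA) = 0.9944/(813 · 0.007178) = 0.1704 m/s.
Reynolds number Re = ρVD/μ = 813 · 0.1704 · 0.0956 / 0.00205 = 6461.
Re > 4000 → turbulent. Relative roughness ε/D = 8.7e-05/0.0956 = 0.00091. Haaland: 1/√f = -1.8 log₁₀[(0.00091/3.7)^1.11 + 6.9/6461] = -1.8 log₁₀[9.86e-05 + 0.00107] = 5.28, so f = 0.03588.
Darcy-Weisbach: ΔP = f(L/D)(ρV²/2) = 0.03588·(20.4/0.0956)·(813·0.1704²/2) = 0.03588·213.4·11.8 = 90.37 Pa.
ΔP = 90.37 Pa = 0.0904 kPa.

ΔP ≈ 0.0904 kPa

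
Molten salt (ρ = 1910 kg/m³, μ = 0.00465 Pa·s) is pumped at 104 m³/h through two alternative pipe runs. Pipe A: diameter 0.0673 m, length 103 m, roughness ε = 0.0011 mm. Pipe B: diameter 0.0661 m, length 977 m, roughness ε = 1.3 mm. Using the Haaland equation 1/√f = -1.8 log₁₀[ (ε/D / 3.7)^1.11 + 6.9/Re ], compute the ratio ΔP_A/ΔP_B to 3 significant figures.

Pipe A: V = Q/A = 0.02889/0.003557 = 8.121 m/s; Re = 2.245e+05; ε/D = 1.63e-05; Haaland → f = 0.01526; ΔP_A = f(L/D)(ρV²/2) = 1.471e+06 Pa.
Pipe B: V = Q/A = 0.02889/0.003432 = 8.419 m/s; Re = 2.286e+05; ε/D = 0.0197; Haaland → f = 0.04859; ΔP_B = f(L/D)(ρV²/2) = 4.861e+07 Pa.
ΔP_A/ΔP_B = 1.471e+06/4.861e+07 = 0.0303.

ΔP_A/ΔP_B ≈ 0.0303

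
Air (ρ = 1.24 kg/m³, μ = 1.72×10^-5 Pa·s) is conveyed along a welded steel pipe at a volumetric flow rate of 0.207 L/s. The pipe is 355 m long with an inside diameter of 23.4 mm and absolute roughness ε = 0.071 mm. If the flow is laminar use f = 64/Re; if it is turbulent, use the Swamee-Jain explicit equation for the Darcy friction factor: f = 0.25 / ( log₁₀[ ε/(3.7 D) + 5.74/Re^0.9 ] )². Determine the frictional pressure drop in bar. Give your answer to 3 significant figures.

Q = 0.207 L/s = 0.207/1000 = 0.000207 m³/s.
Cross-sectional area A = πD²/4 = π(0.0234)²/4 = 0.0004301 m²; mean velocity V = Q/A = 0.000207/0.0004301 = 0.4813 m/s.
Reynolds number Re = ρVD/μ = 1.24 · 0.4813 · 0.0234 / 1.72e-05 = 812.
Re < 2300 → laminar flow, so f = 64/Re = 64/812 = 0.07882 (the turbulent correlation is not needed).
Darcy-Weisbach: ΔP = f(L/D)(ρV²/2) = 0.07882·(355/0.0234)·(1.24·0.4813²/2) = 0.07882·1.517e+04·0.1436 = 171.8 Pa.
ΔP = 171.8 Pa = 0.00172 bar.

ΔP ≈ 0.00172 bar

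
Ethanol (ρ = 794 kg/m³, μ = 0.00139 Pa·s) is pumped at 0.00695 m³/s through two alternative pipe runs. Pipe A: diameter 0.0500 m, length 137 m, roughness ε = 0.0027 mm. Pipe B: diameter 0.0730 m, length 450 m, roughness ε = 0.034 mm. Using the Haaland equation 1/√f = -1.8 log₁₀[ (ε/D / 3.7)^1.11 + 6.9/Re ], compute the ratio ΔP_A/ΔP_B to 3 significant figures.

ΔP_A/ΔP_B ≈ 1.73

Pipe A: V = Q/A = 0.00695/0.001963 = 3.54 m/s; Re = 1.011e+05; ε/D = 5.4e-05; Haaland → f = 0.01801; ΔP_A = f(L/D)(ρV²/2) = 2.455e+05 Pa.
Pipe B: V = Q/A = 0.00695/0.004185 = 1.661 m/s; Re = 6.924e+04; ε/D = 0.000466; Haaland → f = 0.021; ΔP_B = f(L/D)(ρV²/2) = 1.417e+05 Pa.
ΔP_A/ΔP_B = 2.455e+05/1.417e+05 = 1.73.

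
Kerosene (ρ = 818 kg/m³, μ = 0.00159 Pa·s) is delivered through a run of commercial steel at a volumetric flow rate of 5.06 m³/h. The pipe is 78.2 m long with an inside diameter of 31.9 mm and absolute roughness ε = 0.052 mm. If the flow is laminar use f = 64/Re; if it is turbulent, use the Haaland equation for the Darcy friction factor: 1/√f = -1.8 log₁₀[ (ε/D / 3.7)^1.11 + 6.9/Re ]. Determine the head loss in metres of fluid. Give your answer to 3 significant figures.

h_f ≈ 10.5 m

Q = 5.06 m³/h = 5.06/3600 = 0.001406 m³/s.
Cross-sectional area A = πD²/4 = π(0.0319)²/4 = 0.0007992 m²; mean velocity V = Q/A = 0.001406/0.0007992 = 1.759 m/s.
Reynolds number Re = ρVD/μ = 818 · 1.759 · 0.0319 / 0.00159 = 2.886e+04.
Re > 4000 → turbulent. Relative roughness ε/D = 5.2e-05/0.0319 = 0.00163. Haaland: 1/√f = -1.8 log₁₀[(0.00163/3.7)^1.11 + 6.9/2.886e+04] = -1.8 log₁₀[0.000188 + 0.000239] = 6.065, so f = 0.02719.
Darcy-Weisbach: ΔP = f(L/D)(ρV²/2) = 0.02719·(78.2/0.0319)·(818·1.759²/2) = 0.02719·2451·1265 = 8.431e+04 Pa.
Head loss h_f = ΔP/(ρg) = 8.431e+04/(818·9.81) = 10.5 m.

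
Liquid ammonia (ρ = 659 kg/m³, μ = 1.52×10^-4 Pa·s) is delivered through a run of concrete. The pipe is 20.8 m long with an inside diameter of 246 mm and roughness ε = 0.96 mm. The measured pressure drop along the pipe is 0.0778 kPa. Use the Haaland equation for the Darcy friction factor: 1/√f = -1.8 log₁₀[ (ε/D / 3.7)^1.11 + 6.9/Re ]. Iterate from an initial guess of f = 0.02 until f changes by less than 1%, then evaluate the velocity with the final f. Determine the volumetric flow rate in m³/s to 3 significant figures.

Q ≈ 0.0149 m³/s

Rearranging Darcy-Weisbach: V = √(2·ΔP·D/(f·L·ρ)). With ε/D = 0.00096/0.246 = 0.0039, iterate starting from f = 0.02:
  f = 0.02 → V = √(2·77.8·0.246/(0.02·20.8·659)) = 0.3737 m/s; Re = ρVD/μ = 3.985e+05; f → 0.02852
  f = 0.02852 → V = 0.3129 m/s; Re = 3.337e+05; f → 0.02857
Converged (Δf/f < 1%). With the final f = 0.02857: V = √(2·77.8·0.246/(0.02857·20.8·659)) = 0.3126 m/s.
Q = V·A = 0.3126·(π/4·0.246²) = 0.01486 m³/s = 0.0149 m³/s.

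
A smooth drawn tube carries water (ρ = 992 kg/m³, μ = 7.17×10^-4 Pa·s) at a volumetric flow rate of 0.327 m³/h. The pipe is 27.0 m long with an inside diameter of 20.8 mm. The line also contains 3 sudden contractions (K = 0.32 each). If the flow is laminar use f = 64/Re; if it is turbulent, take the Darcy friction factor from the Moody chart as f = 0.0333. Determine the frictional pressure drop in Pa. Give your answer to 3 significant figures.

Q = 0.327 m³/h = 0.327/3600 = 9.083e-05 m³/s.
Cross-sectional area A = πD²/4 = π(0.0208)²/4 = 0.0003398 m²; mean velocity V = Q/A = 9.083e-05/0.0003398 = 0.2673 m/s.
Reynolds number Re = ρVD/μ = 992 · 0.2673 · 0.0208 / 0.000717 = 7693.
Re > 4000 → turbulent; use the Moody-chart value f = 0.0333.
Total minor-loss coefficient ΣK = 3·0.32 = 0.96.
ΔP = [f·L/D + ΣK]·(ρV²/2) = [0.0333·27/0.0208 + 0.96]·(992·0.2673²/2) = [43.23 + 0.96]·35.44 = 1566 Pa.

ΔP ≈ 1570 Pa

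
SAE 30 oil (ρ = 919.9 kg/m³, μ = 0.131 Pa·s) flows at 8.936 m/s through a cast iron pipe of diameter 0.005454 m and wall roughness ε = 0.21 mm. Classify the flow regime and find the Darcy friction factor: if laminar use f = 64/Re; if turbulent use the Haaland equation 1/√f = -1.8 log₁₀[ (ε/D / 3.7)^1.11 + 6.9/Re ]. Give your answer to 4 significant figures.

f ≈ 0.1870

Re = ρVD/μ = 919.9·8.936·0.005454/0.131 = 342.2.
Re < 2300 → laminar, so f = 64/Re = 0.187 (roughness is irrelevant in laminar flow).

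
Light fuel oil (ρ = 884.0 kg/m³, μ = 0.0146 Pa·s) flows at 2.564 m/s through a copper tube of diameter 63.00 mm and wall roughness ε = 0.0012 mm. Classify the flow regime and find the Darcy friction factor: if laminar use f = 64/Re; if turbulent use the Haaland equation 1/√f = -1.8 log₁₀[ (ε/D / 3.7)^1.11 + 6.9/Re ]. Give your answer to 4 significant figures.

Re = ρVD/μ = 884·2.564·0.063/0.0146 = 9780.
Re > 4000 → turbulent. ε/D = 1.2e-06/0.063 = 1.9e-05; Haaland: 1/√f = -1.8 log₁₀[1.35e-06 + 0.000705] = 5.671, so f = 0.03109.

f ≈ 0.03109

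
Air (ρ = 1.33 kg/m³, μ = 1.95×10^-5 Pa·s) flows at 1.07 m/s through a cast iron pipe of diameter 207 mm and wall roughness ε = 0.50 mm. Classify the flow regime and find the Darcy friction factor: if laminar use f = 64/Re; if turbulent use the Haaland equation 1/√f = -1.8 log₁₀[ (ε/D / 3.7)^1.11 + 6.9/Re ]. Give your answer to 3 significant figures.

f ≈ 0.0316

Re = ρVD/μ = 1.33·1.07·0.207/1.95e-05 = 1.511e+04.
Re > 4000 → turbulent. ε/D = 0.0005/0.207 = 0.00242; Haaland: 1/√f = -1.8 log₁₀[0.000291 + 0.000457] = 5.627, so f = 0.03158.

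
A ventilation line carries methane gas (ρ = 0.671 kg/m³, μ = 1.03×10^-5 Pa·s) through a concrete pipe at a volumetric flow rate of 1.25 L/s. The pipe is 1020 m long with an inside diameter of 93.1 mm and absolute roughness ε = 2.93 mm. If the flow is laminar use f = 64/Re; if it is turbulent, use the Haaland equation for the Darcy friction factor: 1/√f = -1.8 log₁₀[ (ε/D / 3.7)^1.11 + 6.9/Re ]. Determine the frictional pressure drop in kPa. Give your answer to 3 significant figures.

Q = 1.25 L/s = 1.25/1000 = 0.00125 m³/s.
Cross-sectional area A = πD²/4 = π(0.0931)²/4 = 0.006808 m²; mean velocity V = Q/A = 0.00125/0.006808 = 0.1836 m/s.
Reynolds number Re = ρVD/μ = 0.671 · 0.1836 · 0.0931 / 1.03e-05 = 1114.
Re < 2300 → laminar flow, so f = 64/Re = 64/1114 = 0.05747 (the turbulent correlation is not needed).
Darcy-Weisbach: ΔP = f(L/D)(ρV²/2) = 0.05747·(1020/0.0931)·(0.671·0.1836²/2) = 0.05747·1.096e+04·0.01131 = 7.122 Pa.
ΔP = 7.122 Pa = 0.00712 kPa.

ΔP ≈ 0.00712 kPa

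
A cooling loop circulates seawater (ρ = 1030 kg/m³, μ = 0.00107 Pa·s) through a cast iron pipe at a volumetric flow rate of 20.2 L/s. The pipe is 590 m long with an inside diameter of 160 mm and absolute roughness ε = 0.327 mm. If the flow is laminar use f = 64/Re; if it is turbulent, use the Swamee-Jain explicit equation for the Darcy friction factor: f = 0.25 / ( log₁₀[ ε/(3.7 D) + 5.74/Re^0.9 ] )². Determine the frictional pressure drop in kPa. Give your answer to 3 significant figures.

ΔP ≈ 47.7 kPa

Q = 20.2 L/s = 20.2/1000 = 0.0202 m³/s.
Cross-sectional area A = πD²/4 = π(0.16)²/4 = 0.02011 m²; mean velocity V = Q/A = 0.0202/0.02011 = 1.005 m/s.
Reynolds number Re = ρVD/μ = 1030 · 1.005 · 0.16 / 0.00107 = 1.547e+05.
Re > 4000 → turbulent. Relative roughness ε/D = 0.000327/0.16 = 0.00204. Swamee-Jain: f = 0.25/(log₁₀[0.00204/3.7 + 5.74/1.547e+05^0.9])² = 0.25/(log₁₀[0.000552 + 0.000123])² = 0.25/(-3.171)² = 0.02487.
Darcy-Weisbach: ΔP = f(L/D)(ρV²/2) = 0.02487·(590/0.16)·(1030·1.005²/2) = 0.02487·3688·519.8 = 4.766e+04 Pa.
ΔP = 4.766e+04 Pa = 47.7 kPa.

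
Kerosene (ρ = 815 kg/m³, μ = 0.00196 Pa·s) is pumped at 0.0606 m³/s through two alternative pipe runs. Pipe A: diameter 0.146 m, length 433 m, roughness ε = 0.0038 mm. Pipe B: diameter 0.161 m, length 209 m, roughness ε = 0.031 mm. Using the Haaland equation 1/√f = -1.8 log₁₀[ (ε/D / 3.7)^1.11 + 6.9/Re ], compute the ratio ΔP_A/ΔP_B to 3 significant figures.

ΔP_A/ΔP_B ≈ 3.09

Pipe A: V = Q/A = 0.0606/0.01674 = 3.62 m/s; Re = 2.198e+05; ε/D = 2.6e-05; Haaland → f = 0.0154; ΔP_A = f(L/D)(ρV²/2) = 2.438e+05 Pa.
Pipe B: V = Q/A = 0.0606/0.02036 = 2.977 m/s; Re = 1.993e+05; ε/D = 0.000193; Haaland → f = 0.01683; ΔP_B = f(L/D)(ρV²/2) = 7.889e+04 Pa.
ΔP_A/ΔP_B = 2.438e+05/7.889e+04 = 3.09.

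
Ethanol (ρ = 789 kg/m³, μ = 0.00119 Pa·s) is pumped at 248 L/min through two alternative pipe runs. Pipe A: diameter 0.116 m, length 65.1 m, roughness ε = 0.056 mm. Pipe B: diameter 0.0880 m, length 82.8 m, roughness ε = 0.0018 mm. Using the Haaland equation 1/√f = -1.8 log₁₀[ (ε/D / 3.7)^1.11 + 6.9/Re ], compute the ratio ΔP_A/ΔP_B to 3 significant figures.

Pipe A: V = Q/A = 0.004133/0.01057 = 0.3911 m/s; Re = 3.008e+04; ε/D = 0.000483; Haaland → f = 0.02441; ΔP_A = f(L/D)(ρV²/2) = 826.7 Pa.
Pipe B: V = Q/A = 0.004133/0.006082 = 0.6796 m/s; Re = 3.965e+04; ε/D = 2.05e-05; Haaland → f = 0.02188; ΔP_B = f(L/D)(ρV²/2) = 3751 Pa.
ΔP_A/ΔP_B = 826.7/3751 = 0.220.

ΔP_A/ΔP_B ≈ 0.220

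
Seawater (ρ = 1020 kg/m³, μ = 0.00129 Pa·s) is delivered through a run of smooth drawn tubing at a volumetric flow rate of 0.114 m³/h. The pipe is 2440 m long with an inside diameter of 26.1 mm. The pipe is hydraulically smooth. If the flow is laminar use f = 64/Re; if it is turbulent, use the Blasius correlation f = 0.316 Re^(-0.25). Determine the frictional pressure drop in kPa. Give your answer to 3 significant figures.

ΔP ≈ 8.75 kPa

Q = 0.114 m³/h = 0.114/3600 = 3.167e-05 m³/s.
Cross-sectional area A = πD²/4 = π(0.0261)²/4 = 0.000535 m²; mean velocity V = Q/A = 3.167e-05/0.000535 = 0.05919 m/s.
Reynolds number Re = ρVD/μ = 1020 · 0.05919 · 0.0261 / 0.00129 = 1221.
Re < 2300 → laminar flow, so f = 64/Re = 64/1221 = 0.0524 (the turbulent correlation is not needed).
Darcy-Weisbach: ΔP = f(L/D)(ρV²/2) = 0.0524·(2440/0.0261)·(1020·0.05919²/2) = 0.0524·9.349e+04·1.787 = 8751 Pa.
ΔP = 8751 Pa = 8.75 kPa.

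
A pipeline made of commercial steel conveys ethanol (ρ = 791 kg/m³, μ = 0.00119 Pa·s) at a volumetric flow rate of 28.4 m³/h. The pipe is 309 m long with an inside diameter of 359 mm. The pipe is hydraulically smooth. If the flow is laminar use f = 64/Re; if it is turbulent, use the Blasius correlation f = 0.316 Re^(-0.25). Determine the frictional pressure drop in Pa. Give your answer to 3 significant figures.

Q = 28.4 m³/h = 28.4/3600 = 0.007889 m³/s.
Cross-sectional area A = πD²/4 = π(0.359)²/4 = 0.1012 m²; mean velocity V = Q/A = 0.007889/0.1012 = 0.07794 m/s.
Reynolds number Re = ρVD/μ = 791 · 0.07794 · 0.359 / 0.00119 = 1.86e+04.
Re > 4000 → turbulent. Smooth-pipe (Blasius): f = 0.316 Re^(-0.25) = 0.316/(1.86e+04)^0.25 = 0.02706.
Darcy-Weisbach: ΔP = f(L/D)(ρV²/2) = 0.02706·(309/0.359)·(791·0.07794²/2) = 0.02706·860.7·2.402 = 55.95 Pa.

ΔP ≈ 56.0 Pa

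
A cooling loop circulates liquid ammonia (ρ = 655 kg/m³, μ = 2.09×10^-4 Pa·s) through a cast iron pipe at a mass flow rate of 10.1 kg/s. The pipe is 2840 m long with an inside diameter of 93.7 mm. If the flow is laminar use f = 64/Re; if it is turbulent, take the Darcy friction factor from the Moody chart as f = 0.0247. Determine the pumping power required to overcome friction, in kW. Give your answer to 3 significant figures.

A = πD²/4 = π(0.0937)²/4 = 0.006896 m²; mean velocity V = ṁ/(ρA) = 10.1/(655 · 0.006896) = 2.236 m/s.
Reynolds number Re = ρVD/μ = 655 · 2.236 · 0.0937 / 0.000209 = 6.567e+05.
Re > 4000 → turbulent; use the Moody-chart value f = 0.0247.
Darcy-Weisbach: ΔP = f(L/D)(ρV²/2) = 0.0247·(2840/0.0937)·(655·2.236²/2) = 0.0247·3.031e+04·1638 = 1.226e+06 Pa.
Q = ṁ/ρ = 10.1/655 = 0.01542 m³/s.
Pumping power P = QΔP = 0.01542·1.226e+06 = 18910 W = 18.9 kW.

P ≈ 18.9 kW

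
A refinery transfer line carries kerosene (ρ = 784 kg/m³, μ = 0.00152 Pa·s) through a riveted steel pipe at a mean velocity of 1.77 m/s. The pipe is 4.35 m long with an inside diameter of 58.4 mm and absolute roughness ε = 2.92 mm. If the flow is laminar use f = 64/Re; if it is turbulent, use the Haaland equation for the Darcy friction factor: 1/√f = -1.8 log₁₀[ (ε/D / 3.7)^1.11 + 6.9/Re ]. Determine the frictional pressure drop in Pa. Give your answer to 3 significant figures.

ΔP ≈ 6600 Pa

Reynolds number Re = ρVD/μ = 784 · 1.77 · 0.0584 / 0.00152 = 5.332e+04.
Re > 4000 → turbulent. Relative roughness ε/D = 0.00292/0.0584 = 0.05. Haaland: 1/√f = -1.8 log₁₀[(0.05/3.7)^1.11 + 6.9/5.332e+04] = -1.8 log₁₀[0.00842 + 0.000129] = 3.723, so f = 0.07215.
Darcy-Weisbach: ΔP = f(L/D)(ρV²/2) = 0.07215·(4.35/0.0584)·(784·1.77²/2) = 0.07215·74.49·1228 = 6600 Pa.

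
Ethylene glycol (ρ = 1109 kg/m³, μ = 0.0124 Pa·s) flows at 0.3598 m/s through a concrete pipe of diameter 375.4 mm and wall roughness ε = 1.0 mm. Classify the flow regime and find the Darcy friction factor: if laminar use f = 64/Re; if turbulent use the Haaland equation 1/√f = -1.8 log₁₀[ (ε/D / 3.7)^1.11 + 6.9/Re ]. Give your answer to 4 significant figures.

f ≈ 0.03323

Re = ρVD/μ = 1109·0.3598·0.3754/0.0124 = 1.208e+04.
Re > 4000 → turbulent. ε/D = 0.001/0.3754 = 0.00266; Haaland: 1/√f = -1.8 log₁₀[0.000325 + 0.000571] = 5.486, so f = 0.03323.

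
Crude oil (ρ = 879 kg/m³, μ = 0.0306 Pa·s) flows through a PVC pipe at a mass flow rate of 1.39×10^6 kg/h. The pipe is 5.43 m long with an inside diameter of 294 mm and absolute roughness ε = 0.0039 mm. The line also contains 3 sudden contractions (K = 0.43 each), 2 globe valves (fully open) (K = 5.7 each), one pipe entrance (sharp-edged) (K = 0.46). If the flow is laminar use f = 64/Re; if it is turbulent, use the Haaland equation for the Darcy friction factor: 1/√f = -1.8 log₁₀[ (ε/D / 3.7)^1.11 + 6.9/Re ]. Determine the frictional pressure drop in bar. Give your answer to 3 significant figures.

ṁ = 1.39×10^6 kg/h = 1.39×10^6/3600 = 386.1 kg/s.
A = πD²/4 = π(0.294)²/4 = 0.06789 m²; mean velocity V = ṁ/(ρA) = 386.1/(879 · 0.06789) = 6.471 m/s.
Reynolds number Re = ρVD/μ = 879 · 6.471 · 0.294 / 0.0306 = 5.465e+04.
Re > 4000 → turbulent. Relative roughness ε/D = 3.9e-06/0.294 = 1.33e-05. Haaland: 1/√f = -1.8 log₁₀[(1.33e-05/3.7)^1.11 + 6.9/5.465e+04] = -1.8 log₁₀[9.03e-07 + 0.000126] = 7.012, so f = 0.02034.
Total minor-loss coefficient ΣK = 3·0.43 + 2·5.7 + 1·0.46 = 13.2.
ΔP = [f·L/D + ΣK]·(ρV²/2) = [0.02034·5.43/0.294 + 13.2]·(879·6.471²/2) = [0.3756 + 13.2]·1.84e+04 = 2.489e+05 Pa.
ΔP = 2.489e+05 Pa = 2.49 bar.

ΔP ≈ 2.49 bar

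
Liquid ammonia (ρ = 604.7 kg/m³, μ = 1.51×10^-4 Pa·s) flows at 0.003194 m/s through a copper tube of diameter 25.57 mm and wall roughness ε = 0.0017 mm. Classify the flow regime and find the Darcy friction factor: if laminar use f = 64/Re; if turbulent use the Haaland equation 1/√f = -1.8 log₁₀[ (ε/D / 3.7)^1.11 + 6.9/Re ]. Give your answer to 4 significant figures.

f ≈ 0.1957

Re = ρVD/μ = 604.7·0.003194·0.02557/0.000151 = 327.1.
Re < 2300 → laminar, so f = 64/Re = 0.1957 (roughness is irrelevant in laminar flow).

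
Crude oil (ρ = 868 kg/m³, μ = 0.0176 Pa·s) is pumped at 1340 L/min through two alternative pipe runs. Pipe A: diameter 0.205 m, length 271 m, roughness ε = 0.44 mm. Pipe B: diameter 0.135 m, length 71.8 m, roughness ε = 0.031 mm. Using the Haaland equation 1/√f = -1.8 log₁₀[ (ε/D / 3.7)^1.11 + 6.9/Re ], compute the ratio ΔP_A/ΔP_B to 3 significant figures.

ΔP_A/ΔP_B ≈ 0.557

Pipe A: V = Q/A = 0.02233/0.03301 = 0.6766 m/s; Re = 6841; ε/D = 0.00215; Haaland → f = 0.03675; ΔP_A = f(L/D)(ρV²/2) = 9652 Pa.
Pipe B: V = Q/A = 0.02233/0.01431 = 1.56 m/s; Re = 1.039e+04; ε/D = 0.00023; Haaland → f = 0.03083; ΔP_B = f(L/D)(ρV²/2) = 1.733e+04 Pa.
ΔP_A/ΔP_B = 9652/1.733e+04 = 0.557.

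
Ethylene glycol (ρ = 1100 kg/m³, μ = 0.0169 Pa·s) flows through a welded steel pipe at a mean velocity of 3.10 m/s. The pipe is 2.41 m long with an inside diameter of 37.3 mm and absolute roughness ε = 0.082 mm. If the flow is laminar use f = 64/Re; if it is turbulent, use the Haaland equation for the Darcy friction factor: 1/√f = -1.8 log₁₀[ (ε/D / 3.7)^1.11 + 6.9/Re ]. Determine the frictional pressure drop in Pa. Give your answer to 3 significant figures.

Reynolds number Re = ρVD/μ = 1100 · 3.1 · 0.0373 / 0.0169 = 7526.
Re > 4000 → turbulent. Relative roughness ε/D = 8.2e-05/0.0373 = 0.0022. Haaland: 1/√f = -1.8 log₁₀[(0.0022/3.7)^1.11 + 6.9/7526] = -1.8 log₁₀[0.000262 + 0.000917] = 5.271, so f = 0.03599.
Darcy-Weisbach: ΔP = f(L/D)(ρV²/2) = 0.03599·(2.41/0.0373)·(1100·3.1²/2) = 0.03599·64.61·5286 = 1.229e+04 Pa.

ΔP ≈ 12300 Pa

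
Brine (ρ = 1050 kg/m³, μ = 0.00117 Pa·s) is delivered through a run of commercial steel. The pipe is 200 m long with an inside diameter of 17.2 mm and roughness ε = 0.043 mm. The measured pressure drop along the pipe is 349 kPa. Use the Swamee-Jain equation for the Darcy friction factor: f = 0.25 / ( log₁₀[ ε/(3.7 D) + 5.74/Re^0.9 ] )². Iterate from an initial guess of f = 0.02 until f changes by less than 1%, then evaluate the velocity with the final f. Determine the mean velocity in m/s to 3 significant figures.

V ≈ 1.36 m/s

Rearranging Darcy-Weisbach: V = √(2·ΔP·D/(f·L·ρ)). With ε/D = 4.3e-05/0.0172 = 0.0025, iterate starting from f = 0.02:
  f = 0.02 → V = √(2·3.49e+05·0.0172/(0.02·200·1050)) = 1.691 m/s; Re = ρVD/μ = 2.61e+04; f → 0.0299
  f = 0.0299 → V = 1.383 m/s; Re = 2.134e+04; f → 0.03072
  f = 0.03072 → V = 1.364 m/s; Re = 2.106e+04; f → 0.03078
Converged (Δf/f < 1%). With the final f = 0.03078: V = √(2·3.49e+05·0.0172/(0.03078·200·1050)) = 1.363 m/s.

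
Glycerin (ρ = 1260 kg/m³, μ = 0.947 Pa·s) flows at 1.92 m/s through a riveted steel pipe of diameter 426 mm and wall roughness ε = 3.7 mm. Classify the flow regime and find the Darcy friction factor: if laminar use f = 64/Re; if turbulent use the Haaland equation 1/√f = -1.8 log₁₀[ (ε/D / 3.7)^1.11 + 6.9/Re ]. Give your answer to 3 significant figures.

f ≈ 0.0588

Re = ρVD/μ = 1260·1.92·0.426/0.947 = 1088.
Re < 2300 → laminar, so f = 64/Re = 0.05881 (roughness is irrelevant in laminar flow).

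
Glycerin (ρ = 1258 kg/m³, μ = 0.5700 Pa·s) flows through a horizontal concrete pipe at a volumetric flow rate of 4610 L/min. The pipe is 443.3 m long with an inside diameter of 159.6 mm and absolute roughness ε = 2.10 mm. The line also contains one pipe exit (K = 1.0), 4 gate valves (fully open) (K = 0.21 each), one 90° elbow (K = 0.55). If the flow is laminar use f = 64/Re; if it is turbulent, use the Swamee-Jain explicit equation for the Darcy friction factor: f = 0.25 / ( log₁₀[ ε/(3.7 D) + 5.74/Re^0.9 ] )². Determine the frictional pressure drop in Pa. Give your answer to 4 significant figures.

Q = 4610 L/min = 4610/60000 = 0.07683 m³/s.
Cross-sectional area A = πD²/4 = π(0.1596)²/4 = 0.02001 m²; mean velocity V = Q/A = 0.07683/0.02001 = 3.841 m/s.
Reynolds number Re = ρVD/μ = 1258 · 3.841 · 0.1596 / 0.57 = 1353.
Re < 2300 → laminar flow, so f = 64/Re = 64/1353 = 0.04731 (the turbulent correlation is not needed).
Total minor-loss coefficient ΣK = 1·1 + 4·0.21 + 1·0.55 = 2.39.
ΔP = [f·L/D + ΣK]·(ρV²/2) = [0.04731·443.3/0.1596 + 2.39]·(1258·3.841²/2) = [131.4 + 2.39]·9278 = 1.241e+06 Pa.

ΔP ≈ 1241000 Pa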